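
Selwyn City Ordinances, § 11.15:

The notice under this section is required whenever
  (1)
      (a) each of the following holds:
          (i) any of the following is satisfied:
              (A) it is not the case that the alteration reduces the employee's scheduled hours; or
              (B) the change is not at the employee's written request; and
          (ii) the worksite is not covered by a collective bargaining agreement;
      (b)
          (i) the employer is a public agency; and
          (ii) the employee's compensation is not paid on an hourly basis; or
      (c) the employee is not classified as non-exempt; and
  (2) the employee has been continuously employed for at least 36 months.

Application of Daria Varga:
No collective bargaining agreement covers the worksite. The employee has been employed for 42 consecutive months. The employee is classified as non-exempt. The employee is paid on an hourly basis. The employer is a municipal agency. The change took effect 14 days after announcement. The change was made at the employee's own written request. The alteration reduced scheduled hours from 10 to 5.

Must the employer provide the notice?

No — not required.

(A) not (hours reduced) — fails.
(B) not employee-requested — not satisfied.
(i): F OR F → false.
(ii) no CBA — satisfied.
(a): F AND T → false.
(i) public agency — holds.
(ii) not (hourly-paid) — not met.
So (b) is not satisfied (T AND F).
(c) not (non-exempt) — not satisfied.
(1): F OR F OR F → false.
(2) tenure ≥ 36 mo. — holds.
Overall: F AND T → false.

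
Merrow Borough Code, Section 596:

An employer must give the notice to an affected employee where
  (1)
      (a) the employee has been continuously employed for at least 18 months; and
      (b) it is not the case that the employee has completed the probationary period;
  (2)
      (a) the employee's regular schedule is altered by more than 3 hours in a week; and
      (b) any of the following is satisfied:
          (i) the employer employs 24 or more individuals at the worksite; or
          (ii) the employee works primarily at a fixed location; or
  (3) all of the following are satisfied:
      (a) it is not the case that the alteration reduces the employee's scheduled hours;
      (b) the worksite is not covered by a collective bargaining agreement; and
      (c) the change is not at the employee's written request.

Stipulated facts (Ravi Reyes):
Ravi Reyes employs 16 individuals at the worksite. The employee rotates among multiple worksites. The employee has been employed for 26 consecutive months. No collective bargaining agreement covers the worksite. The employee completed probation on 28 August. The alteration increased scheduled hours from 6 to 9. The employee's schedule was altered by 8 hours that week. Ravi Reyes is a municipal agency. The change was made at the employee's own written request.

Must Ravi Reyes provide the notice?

No — not required.

(a) tenure ≥ 18 mo. — met.
(b) not (past probation) — not satisfied.
(1) = T AND F = false.
(a) schedule shift > 3h — satisfied.
(i) ≥ 24 at site — fails.
(ii) fixed location — not met.
(b) = F OR F = false.
(2): T AND F → false.
(a) not (hours reduced) — met.
(b) no CBA — holds.
(c) not employee-requested — not satisfied.
(3): T AND T AND F → false.
So Overall is not satisfied (F OR F OR F).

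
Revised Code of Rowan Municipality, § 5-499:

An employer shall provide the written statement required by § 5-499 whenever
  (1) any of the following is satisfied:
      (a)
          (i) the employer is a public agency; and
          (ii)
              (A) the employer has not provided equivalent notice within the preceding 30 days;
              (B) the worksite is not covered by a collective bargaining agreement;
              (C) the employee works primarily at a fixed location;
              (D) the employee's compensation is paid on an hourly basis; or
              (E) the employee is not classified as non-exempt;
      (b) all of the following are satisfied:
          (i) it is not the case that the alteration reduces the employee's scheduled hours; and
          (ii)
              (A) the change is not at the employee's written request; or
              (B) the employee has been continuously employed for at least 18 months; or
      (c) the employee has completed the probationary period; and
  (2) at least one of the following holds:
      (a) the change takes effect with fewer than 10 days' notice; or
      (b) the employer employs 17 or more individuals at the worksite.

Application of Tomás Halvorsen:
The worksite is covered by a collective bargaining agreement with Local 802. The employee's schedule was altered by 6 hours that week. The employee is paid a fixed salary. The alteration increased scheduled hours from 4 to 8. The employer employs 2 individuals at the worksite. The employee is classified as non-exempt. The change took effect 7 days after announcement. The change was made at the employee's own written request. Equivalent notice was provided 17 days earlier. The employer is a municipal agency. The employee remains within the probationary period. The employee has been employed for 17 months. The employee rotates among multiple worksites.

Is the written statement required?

No — not required.

(i) public agency — holds.
(A) no recent notice — not satisfied.
(B) no CBA — fails.
(C) fixed location — not met.
(D) hourly-paid — fails.
(E) not (non-exempt) — not satisfied.
So (ii) is not satisfied (F OR F OR F OR F OR F).
So (a) is not satisfied (T AND F).
(i) not (hours reduced) — satisfied.
(A) not employee-requested — not satisfied.
(B) tenure ≥ 18 mo. — not met.
So (ii) is not satisfied (F OR F).
(b) = T AND F = false.
(c) past probation — not satisfied.
(1) = F OR F OR F = false.
(a) < 10 days' notice — holds.
(b) ≥ 17 at site — fails.
(2) = T OR F = true.
Overall: F AND T → false.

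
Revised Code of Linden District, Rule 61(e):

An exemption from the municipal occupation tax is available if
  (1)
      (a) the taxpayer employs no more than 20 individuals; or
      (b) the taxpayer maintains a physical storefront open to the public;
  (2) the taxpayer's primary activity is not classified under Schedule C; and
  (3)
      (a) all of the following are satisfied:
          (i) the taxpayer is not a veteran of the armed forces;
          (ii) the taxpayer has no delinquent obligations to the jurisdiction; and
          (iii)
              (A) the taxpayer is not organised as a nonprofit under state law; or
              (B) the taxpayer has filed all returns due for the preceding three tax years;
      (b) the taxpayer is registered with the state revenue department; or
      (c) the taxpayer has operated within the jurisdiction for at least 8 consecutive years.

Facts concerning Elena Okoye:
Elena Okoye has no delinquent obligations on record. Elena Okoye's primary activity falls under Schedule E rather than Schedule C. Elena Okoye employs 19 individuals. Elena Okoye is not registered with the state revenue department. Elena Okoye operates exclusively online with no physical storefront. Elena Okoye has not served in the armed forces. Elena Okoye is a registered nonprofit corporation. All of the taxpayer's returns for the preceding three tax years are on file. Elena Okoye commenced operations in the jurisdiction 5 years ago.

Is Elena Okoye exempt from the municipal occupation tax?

(a) ≤ 20 employees — holds.
(b) has storefront — not met.
(1) = T OR F = true.
(2) not (Schedule C activity) — satisfied.
(i) not (veteran) — satisfied.
(ii) no delinquency — met.
(A) not (nonprofit) — not met.
(B) returns current — met.
(iii) = F OR T = true.
(a): T AND T AND T → true.
(b) state-registered — not met.
(c) ≥ 8 yrs in jurisdiction — not met.
(3): T OR F OR F → true.
Overall: T AND T AND T → true.

Yes — exempt.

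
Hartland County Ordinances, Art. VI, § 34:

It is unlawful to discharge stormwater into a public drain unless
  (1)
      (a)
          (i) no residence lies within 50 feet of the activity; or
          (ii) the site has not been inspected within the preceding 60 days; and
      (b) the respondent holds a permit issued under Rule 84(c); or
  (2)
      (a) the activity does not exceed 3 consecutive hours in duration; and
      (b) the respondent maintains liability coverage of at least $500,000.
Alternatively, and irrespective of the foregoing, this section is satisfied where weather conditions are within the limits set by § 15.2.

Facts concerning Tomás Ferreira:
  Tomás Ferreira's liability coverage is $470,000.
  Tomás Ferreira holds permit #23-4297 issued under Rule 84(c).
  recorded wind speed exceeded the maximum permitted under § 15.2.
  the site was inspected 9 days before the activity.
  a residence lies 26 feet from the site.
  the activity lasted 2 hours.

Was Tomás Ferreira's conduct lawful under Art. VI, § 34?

No — unlawful.

(i) no residence in 50 ft — not satisfied.
(ii) not (site inspected) — not met.
(a): F OR F → false.
(b) holds permit — holds.
So (1) is not satisfied (F AND T).
(a) ≤ 3 hrs duration — satisfied.
(b) coverage ≥ $500,000 — not met.
(2) = T AND F = false.
Overall: F OR F → false.
Exception (weather ok) — not satisfied.
Result: main false OR exception false → false.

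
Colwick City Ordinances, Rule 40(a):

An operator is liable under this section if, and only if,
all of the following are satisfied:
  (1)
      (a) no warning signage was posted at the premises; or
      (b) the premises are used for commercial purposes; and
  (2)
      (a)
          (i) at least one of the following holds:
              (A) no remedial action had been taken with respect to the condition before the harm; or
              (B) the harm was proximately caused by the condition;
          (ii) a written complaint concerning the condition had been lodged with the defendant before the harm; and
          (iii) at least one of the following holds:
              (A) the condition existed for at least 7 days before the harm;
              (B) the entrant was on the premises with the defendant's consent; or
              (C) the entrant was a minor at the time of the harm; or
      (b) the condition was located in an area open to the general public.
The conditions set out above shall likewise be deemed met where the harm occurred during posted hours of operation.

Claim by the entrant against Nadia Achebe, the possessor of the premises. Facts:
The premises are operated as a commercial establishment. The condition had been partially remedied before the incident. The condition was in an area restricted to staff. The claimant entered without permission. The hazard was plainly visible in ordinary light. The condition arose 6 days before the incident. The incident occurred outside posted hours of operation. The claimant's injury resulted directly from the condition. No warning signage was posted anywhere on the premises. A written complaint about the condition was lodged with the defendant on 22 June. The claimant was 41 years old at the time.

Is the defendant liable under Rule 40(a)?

No — not liable.

(a) no signage posted — holds.
(b) commercial use — met.
(1) = T OR T = true.
(A) no remedial action — not met.
(B) proximate cause — met.
(i) = F OR T = true.
(ii) complaint lodged — holds.
(A) condition ≥7 days old — not met.
(B) consent to enter — not met.
(C) entrant a minor — not satisfied.
So (iii) is not satisfied (F OR F OR F).
(a) = T AND T AND F = false.
(b) public area — not satisfied.
(2) = F OR F = false.
Overall = T AND F = false.
Exception (during posted hours) — not satisfied.
Result: main false OR exception false → false.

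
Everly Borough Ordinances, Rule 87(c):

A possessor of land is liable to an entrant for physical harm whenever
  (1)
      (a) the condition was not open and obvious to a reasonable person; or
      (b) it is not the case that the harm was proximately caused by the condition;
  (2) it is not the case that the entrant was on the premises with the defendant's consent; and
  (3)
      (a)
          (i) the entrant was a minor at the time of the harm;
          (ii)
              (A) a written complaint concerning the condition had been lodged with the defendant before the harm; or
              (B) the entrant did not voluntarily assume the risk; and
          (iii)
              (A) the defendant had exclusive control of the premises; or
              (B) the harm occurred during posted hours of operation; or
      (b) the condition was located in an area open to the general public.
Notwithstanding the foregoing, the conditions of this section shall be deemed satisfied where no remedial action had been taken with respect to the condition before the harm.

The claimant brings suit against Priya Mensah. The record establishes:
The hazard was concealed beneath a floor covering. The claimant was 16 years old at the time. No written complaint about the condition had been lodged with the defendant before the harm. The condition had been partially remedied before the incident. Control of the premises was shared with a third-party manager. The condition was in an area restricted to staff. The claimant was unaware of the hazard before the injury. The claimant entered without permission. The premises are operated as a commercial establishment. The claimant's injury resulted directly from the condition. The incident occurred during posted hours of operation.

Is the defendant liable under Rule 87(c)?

Yes — liable.

(a) not open/obvious — met.
(b) not (proximate cause) — not met.
So (1) is satisfied (T OR F).
(2) not (consent to enter) — satisfied.
(i) entrant a minor — holds.
(A) complaint lodged — not met.
(B) no assumed risk — met.
(ii) = F OR T = true.
(A) exclusive control — not satisfied.
(B) during posted hours — satisfied.
(iii): F OR T → true.
So (a) is satisfied (T AND T AND T).
(b) public area — fails.
So (3) is satisfied (T OR F).
Overall = T AND T AND T = true.
Exception (no remedial action) — not satisfied.
Result: main true OR exception false → true.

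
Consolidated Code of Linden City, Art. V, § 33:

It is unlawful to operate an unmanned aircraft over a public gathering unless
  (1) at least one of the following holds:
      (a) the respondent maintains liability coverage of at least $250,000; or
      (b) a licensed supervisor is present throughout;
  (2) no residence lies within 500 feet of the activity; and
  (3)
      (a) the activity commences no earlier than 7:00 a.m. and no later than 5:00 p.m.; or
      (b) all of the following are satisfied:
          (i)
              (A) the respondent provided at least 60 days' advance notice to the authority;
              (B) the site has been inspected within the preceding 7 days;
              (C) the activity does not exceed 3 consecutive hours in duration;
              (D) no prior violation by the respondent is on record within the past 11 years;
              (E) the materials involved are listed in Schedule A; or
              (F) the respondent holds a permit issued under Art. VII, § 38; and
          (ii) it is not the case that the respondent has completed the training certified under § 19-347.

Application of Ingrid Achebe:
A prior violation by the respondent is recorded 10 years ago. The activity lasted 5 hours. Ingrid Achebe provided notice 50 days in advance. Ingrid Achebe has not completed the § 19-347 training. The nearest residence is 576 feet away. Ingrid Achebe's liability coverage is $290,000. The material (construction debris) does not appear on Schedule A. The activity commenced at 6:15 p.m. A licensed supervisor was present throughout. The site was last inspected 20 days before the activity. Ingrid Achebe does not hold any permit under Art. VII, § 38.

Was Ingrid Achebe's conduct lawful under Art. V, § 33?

No — unlawful.

(a) coverage ≥ $250,000 — holds.
(b) supervisor present — satisfied.
So (1) is satisfied (T OR T).
(2) no residence in 500 ft — satisfied.
(a) start within hours — not met.
(A) ≥60 days' notice — not satisfied.
(B) site inspected — fails.
(C) ≤ 3 hrs duration — not met.
(D) no prior violation — not satisfied.
(E) Schedule A material — fails.
(F) holds permit — not met.
(i) = F OR F OR F OR F OR F OR F = false.
(ii) not (training certified) — met.
So (b) is not satisfied (F AND T).
So (3) is not satisfied (F OR F).
Overall = T AND T AND F = false.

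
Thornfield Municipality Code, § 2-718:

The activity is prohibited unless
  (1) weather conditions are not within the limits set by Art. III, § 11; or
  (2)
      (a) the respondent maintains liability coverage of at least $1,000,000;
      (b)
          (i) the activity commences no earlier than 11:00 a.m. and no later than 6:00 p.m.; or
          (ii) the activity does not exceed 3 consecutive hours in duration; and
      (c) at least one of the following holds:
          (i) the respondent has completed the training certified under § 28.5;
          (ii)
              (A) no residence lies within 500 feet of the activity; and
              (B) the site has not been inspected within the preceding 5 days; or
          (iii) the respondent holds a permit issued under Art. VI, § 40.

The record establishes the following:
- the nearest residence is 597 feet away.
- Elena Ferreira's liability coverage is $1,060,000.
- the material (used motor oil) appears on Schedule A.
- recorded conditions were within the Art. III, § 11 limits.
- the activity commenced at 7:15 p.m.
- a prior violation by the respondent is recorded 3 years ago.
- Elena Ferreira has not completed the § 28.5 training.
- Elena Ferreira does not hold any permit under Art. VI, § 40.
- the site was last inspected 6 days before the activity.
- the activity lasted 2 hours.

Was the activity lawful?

(1) not (weather ok) — fails.
(a) coverage ≥ $1,000,000 — satisfied.
(i) start within hours — not satisfied.
(ii) ≤ 3 hrs duration — met.
(b): F OR T → true.
(i) training certified — not satisfied.
(A) no residence in 500 ft — met.
(B) not (site inspected) — holds.
So (ii) is satisfied (T AND T).
(iii) holds permit — fails.
So (c) is satisfied (F OR T OR F).
(2): T AND T AND T → true.
Overall: F OR T → true.

Yes — lawful.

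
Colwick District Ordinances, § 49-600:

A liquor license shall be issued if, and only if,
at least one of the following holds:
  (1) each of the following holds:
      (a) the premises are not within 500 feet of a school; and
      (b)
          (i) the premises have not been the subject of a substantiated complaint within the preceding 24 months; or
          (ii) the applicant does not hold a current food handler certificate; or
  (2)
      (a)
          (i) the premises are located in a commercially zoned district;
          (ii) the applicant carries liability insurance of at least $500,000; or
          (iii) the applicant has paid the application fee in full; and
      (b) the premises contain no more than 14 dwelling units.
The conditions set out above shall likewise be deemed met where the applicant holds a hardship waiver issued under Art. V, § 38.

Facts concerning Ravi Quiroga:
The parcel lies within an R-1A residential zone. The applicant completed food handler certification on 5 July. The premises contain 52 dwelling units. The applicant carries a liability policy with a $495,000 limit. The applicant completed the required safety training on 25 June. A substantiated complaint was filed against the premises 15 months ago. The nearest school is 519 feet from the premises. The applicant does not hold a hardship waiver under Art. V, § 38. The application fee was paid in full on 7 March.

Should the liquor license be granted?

(a) ≥500 ft from school — met.
(i) no complaint in 24 mo. — not satisfied.
(ii) not (food handler cert.) — fails.
So (b) is not satisfied (F OR F).
(1) = T AND F = false.
(i) commercially zoned — not satisfied.
(ii) insurance ≥ $500,000 — not satisfied.
(iii) fee paid — holds.
(a) = F OR F OR T = true.
(b) ≤ 14 units — not met.
(2): T AND F → false.
Overall = F OR F = false.
Exception (hardship waiver) — not satisfied.
Result: main false OR exception false → false.

No — denied.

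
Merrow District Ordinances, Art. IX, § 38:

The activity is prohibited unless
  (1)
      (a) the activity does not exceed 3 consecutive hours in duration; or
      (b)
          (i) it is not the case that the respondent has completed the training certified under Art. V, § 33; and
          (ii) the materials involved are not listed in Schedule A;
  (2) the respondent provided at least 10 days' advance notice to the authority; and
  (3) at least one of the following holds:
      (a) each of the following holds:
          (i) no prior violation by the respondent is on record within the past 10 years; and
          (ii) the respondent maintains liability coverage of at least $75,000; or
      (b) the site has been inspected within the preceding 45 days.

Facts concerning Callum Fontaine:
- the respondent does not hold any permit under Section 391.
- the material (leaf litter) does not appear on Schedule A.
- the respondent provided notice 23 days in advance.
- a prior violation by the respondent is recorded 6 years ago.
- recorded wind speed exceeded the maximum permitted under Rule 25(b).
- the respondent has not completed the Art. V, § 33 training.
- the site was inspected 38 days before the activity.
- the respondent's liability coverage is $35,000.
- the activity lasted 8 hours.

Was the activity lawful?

(a) ≤ 3 hrs duration — fails.
(i) not (training certified) — met.
(ii) not (Schedule A material) — holds.
(b) = T AND T = true.
(1) = F OR T = true.
(2) ≥10 days' notice — satisfied.
(i) no prior violation — not met.
(ii) coverage ≥ $75,000 — not met.
(a) = F AND F = false.
(b) site inspected — holds.
(3) = F OR T = true.
So Overall is satisfied (T AND T AND T).

Yes — lawful.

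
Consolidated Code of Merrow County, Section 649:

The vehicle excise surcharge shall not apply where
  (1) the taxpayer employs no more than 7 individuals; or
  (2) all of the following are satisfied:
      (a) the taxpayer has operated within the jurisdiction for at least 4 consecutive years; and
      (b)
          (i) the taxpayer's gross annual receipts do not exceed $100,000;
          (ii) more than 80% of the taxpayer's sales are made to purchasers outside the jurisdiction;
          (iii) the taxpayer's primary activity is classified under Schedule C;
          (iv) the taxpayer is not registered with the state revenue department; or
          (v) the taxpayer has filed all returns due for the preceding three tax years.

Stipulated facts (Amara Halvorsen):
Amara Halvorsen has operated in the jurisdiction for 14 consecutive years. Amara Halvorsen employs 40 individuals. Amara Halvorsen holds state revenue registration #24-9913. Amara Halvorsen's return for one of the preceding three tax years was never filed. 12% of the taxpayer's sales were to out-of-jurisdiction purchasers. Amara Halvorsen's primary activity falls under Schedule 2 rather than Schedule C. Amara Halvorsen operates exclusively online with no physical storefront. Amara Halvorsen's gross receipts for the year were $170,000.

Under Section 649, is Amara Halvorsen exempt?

No — not exempt.

(1) ≤ 7 employees — not met.
(a) ≥ 4 yrs in jurisdiction — satisfied.
(i) receipts ≤ $100,000 — not met.
(ii) >80% out-of-jur. sales — not met.
(iii) Schedule C activity — not met.
(iv) not (state-registered) — not satisfied.
(v) returns current — not met.
(b): F OR F OR F OR F OR F → false.
(2): T AND F → false.
Overall: F OR F → false.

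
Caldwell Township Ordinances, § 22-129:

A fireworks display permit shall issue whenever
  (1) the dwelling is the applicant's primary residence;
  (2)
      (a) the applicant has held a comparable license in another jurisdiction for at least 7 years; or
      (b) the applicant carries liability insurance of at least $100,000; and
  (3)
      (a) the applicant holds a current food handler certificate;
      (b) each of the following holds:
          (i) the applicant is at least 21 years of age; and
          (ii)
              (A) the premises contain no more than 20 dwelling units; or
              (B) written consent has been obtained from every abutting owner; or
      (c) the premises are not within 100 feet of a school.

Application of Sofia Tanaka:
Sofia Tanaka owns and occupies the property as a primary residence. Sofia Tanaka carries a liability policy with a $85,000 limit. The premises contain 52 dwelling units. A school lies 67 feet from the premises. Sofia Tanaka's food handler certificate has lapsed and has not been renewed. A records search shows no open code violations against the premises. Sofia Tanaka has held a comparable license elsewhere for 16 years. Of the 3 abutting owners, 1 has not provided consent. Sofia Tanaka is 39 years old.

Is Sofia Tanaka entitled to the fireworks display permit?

(1) primary residence — holds.
(a) prior license ≥ 7 yr — met.
(b) insurance ≥ $100,000 — not met.
So (2) is satisfied (T OR F).
(a) food handler cert. — not met.
(i) age ≥ 21 — holds.
(A) ≤ 20 units — fails.
(B) all abutters consent — not met.
(ii) = F OR F = false.
(b) = T AND F = false.
(c) ≥100 ft from school — fails.
(3) = F OR F OR F = false.
So Overall is not satisfied (T AND T AND F).

No — denied.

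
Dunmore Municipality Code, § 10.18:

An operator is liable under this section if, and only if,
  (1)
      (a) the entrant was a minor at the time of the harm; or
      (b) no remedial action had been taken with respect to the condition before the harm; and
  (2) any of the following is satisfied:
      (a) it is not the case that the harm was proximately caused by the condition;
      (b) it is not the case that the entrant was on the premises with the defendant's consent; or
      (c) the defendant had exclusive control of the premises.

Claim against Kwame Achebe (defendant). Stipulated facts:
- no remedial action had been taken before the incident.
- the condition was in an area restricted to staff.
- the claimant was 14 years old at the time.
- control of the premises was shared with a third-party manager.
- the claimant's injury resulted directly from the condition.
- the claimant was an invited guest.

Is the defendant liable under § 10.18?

(a) entrant a minor — satisfied.
(b) no remedial action — met.
(1) = T OR T = true.
(a) not (proximate cause) — not met.
(b) not (consent to enter) — not satisfied.
(c) exclusive control — not satisfied.
(2) = F OR F OR F = false.
Overall: T AND F → false.

No — not liable.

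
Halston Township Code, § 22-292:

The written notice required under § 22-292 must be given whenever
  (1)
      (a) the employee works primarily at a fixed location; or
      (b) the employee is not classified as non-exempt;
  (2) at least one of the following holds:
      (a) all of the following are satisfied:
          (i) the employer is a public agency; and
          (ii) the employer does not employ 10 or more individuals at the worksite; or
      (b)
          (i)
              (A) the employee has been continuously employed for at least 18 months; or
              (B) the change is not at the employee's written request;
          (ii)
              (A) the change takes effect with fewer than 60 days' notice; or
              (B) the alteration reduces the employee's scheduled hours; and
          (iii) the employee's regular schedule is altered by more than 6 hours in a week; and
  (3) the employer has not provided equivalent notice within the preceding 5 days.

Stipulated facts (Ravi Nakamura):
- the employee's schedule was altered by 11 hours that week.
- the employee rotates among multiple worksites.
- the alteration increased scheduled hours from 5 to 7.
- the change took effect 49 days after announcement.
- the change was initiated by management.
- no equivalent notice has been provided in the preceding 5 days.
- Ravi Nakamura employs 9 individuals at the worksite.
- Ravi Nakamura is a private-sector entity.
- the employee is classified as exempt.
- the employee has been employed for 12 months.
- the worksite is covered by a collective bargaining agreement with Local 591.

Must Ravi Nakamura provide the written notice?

Yes — required.

(a) fixed location — not satisfied.
(b) not (non-exempt) — met.
(1) = F OR T = true.
(i) public agency — not met.
(ii) not (≥ 10 at site) — met.
(a): F AND T → false.
(A) tenure ≥ 18 mo. — not met.
(B) not employee-requested — satisfied.
So (i) is satisfied (F OR T).
(A) < 60 days' notice — met.
(B) hours reduced — not met.
So (ii) is satisfied (T OR F).
(iii) schedule shift > 6h — satisfied.
(b) = T AND T AND T = true.
(2): F OR T → true.
(3) no recent notice — met.
Overall: T AND T AND T → true.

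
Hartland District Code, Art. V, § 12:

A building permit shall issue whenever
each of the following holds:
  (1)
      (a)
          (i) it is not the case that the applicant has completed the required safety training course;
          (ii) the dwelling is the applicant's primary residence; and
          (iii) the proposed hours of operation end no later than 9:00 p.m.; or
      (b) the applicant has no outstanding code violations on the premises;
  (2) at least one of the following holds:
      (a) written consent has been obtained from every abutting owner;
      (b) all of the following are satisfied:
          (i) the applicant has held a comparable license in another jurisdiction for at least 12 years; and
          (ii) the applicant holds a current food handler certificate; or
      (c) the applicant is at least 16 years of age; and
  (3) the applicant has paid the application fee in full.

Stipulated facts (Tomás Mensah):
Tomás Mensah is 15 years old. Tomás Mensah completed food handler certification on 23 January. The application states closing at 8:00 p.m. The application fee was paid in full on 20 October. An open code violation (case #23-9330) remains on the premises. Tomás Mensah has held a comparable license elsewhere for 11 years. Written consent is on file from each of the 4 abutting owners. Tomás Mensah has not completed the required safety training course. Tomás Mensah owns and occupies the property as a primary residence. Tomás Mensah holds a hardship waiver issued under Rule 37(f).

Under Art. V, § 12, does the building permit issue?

Yes — granted.

(i) not (safety training) — satisfied.
(ii) primary residence — met.
(iii) closes by 9 p.m. — holds.
So (a) is satisfied (T AND T AND T).
(b) no code violations — fails.
(1): T OR F → true.
(a) all abutters consent — holds.
(i) prior license ≥ 12 yr — fails.
(ii) food handler cert. — met.
(b): F AND T → false.
(c) age ≥ 16 — fails.
(2): T OR F OR F → true.
(3) fee paid — satisfied.
Overall: T AND T AND T → true.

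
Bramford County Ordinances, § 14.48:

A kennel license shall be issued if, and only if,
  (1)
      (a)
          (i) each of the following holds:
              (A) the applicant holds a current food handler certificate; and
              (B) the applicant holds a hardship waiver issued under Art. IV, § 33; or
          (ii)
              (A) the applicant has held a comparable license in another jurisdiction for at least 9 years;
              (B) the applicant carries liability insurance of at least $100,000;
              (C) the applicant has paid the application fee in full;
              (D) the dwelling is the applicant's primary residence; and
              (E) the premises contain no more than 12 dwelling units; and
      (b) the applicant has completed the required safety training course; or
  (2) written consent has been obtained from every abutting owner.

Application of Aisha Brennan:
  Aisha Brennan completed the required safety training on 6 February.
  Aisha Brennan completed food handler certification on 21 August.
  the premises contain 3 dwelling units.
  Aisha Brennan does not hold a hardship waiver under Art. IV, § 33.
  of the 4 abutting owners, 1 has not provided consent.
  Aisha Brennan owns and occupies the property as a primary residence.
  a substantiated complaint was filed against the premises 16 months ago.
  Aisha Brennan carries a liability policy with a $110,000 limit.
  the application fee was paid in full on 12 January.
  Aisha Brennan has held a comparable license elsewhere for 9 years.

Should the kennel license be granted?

Yes — granted.

(A) food handler cert. — met.
(B) hardship waiver — not met.
So (i) is not satisfied (T AND F).
(A) prior license ≥ 9 yr — holds.
(B) insurance ≥ $100,000 — holds.
(C) fee paid — met.
(D) primary residence — met.
(E) ≤ 12 units — satisfied.
So (ii) is satisfied (T AND T AND T AND T AND T).
(a): F OR T → true.
(b) safety training — met.
(1) = T AND T = true.
(2) all abutters consent — not satisfied.
Overall = T OR F = true.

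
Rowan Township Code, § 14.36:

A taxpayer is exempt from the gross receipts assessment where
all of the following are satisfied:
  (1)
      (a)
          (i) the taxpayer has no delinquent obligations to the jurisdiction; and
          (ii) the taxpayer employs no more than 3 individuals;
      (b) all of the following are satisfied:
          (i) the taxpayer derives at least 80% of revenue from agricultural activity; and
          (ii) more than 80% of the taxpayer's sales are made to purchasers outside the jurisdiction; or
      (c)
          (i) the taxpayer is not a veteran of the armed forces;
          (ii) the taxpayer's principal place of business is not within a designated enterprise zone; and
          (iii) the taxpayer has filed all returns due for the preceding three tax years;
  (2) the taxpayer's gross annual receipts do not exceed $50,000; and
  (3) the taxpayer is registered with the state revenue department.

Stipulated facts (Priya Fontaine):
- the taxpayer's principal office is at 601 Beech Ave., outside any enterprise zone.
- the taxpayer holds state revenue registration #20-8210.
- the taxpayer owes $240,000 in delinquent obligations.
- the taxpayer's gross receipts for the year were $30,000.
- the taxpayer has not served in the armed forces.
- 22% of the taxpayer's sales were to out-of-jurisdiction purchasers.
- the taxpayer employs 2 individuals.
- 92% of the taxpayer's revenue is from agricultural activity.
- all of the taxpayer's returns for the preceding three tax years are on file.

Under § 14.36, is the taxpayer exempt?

(i) no delinquency — fails.
(ii) ≤ 3 employees — satisfied.
(a): F AND T → false.
(i) ≥80% agricultural — satisfied.
(ii) >80% out-of-jur. sales — not met.
(b) = T AND F = false.
(i) not (veteran) — holds.
(ii) not (in enterprise zone) — met.
(iii) returns current — satisfied.
So (c) is satisfied (T AND T AND T).
(1): F OR F OR T → true.
(2) receipts ≤ $50,000 — met.
(3) state-registered — holds.
Overall: T AND T AND T → true.

Yes — exempt.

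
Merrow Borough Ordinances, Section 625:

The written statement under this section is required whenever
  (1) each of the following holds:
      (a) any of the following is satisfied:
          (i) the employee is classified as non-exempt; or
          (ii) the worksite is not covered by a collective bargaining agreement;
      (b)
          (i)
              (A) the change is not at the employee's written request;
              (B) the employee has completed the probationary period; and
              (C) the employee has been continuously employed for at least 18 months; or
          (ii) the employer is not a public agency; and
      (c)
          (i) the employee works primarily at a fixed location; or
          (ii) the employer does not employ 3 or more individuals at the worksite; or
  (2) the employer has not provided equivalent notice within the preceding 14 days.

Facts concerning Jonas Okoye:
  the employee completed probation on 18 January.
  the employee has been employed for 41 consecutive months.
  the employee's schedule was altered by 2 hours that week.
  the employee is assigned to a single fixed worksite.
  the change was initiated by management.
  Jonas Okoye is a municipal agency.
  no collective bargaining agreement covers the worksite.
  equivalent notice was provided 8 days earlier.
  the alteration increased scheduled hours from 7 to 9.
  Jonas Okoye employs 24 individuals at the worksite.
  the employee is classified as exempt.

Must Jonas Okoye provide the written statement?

(i) non-exempt — not met.
(ii) no CBA — holds.
So (a) is satisfied (F OR T).
(A) not employee-requested — satisfied.
(B) past probation — satisfied.
(C) tenure ≥ 18 mo. — holds.
So (i) is satisfied (T AND T AND T).
(ii) not (public agency) — not met.
(b): T OR F → true.
(i) fixed location — met.
(ii) not (≥ 3 at site) — not satisfied.
(c) = T OR F = true.
(1): T AND T AND T → true.
(2) no recent notice — fails.
Overall = T OR F = true.

Yes — required.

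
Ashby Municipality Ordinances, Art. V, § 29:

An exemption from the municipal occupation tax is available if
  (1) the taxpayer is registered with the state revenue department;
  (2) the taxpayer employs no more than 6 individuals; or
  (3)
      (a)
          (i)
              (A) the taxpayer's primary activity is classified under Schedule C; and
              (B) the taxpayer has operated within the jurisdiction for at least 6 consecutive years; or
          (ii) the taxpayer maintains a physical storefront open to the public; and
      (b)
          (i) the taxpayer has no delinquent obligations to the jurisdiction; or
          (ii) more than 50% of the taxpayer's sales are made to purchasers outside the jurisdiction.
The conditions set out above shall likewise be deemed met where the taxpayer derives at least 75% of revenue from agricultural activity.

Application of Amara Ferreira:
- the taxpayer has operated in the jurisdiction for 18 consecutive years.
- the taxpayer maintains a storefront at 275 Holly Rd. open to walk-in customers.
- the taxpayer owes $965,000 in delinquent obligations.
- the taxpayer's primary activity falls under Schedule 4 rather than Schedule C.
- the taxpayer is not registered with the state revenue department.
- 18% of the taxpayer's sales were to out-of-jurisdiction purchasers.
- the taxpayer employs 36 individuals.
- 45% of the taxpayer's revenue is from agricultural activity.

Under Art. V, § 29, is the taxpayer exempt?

(1) state-registered — fails.
(2) ≤ 6 employees — fails.
(A) Schedule C activity — not met.
(B) ≥ 6 yrs in jurisdiction — satisfied.
So (i) is not satisfied (F AND T).
(ii) has storefront — satisfied.
So (a) is satisfied (F OR T).
(i) no delinquency — not satisfied.
(ii) >50% out-of-jur. sales — not satisfied.
So (b) is not satisfied (F OR F).
(3): T AND F → false.
So Overall is not satisfied (F OR F OR F).
Exception (≥75% agricultural) — not satisfied.
Result: main false OR exception false → false.

No — not exempt.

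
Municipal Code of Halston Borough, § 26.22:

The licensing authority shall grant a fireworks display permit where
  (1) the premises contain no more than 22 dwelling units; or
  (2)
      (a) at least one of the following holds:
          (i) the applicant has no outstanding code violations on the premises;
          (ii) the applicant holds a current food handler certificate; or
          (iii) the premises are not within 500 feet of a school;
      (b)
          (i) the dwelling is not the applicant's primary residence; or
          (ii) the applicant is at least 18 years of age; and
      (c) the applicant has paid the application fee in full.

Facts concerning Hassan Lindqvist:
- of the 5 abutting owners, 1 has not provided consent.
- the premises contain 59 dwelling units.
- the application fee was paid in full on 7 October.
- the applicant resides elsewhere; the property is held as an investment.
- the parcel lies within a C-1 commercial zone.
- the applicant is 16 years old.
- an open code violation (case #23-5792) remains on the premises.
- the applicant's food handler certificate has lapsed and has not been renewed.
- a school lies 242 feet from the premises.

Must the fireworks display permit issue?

No — denied.

(1) ≤ 22 units — not satisfied.
(i) no code violations — not met.
(ii) food handler cert. — not met.
(iii) ≥500 ft from school — not met.
(a): F OR F OR F → false.
(i) not (primary residence) — holds.
(ii) age ≥ 18 — not satisfied.
(b): T OR F → true.
(c) fee paid — holds.
So (2) is not satisfied (F AND T AND T).
Overall = F OR F = false.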